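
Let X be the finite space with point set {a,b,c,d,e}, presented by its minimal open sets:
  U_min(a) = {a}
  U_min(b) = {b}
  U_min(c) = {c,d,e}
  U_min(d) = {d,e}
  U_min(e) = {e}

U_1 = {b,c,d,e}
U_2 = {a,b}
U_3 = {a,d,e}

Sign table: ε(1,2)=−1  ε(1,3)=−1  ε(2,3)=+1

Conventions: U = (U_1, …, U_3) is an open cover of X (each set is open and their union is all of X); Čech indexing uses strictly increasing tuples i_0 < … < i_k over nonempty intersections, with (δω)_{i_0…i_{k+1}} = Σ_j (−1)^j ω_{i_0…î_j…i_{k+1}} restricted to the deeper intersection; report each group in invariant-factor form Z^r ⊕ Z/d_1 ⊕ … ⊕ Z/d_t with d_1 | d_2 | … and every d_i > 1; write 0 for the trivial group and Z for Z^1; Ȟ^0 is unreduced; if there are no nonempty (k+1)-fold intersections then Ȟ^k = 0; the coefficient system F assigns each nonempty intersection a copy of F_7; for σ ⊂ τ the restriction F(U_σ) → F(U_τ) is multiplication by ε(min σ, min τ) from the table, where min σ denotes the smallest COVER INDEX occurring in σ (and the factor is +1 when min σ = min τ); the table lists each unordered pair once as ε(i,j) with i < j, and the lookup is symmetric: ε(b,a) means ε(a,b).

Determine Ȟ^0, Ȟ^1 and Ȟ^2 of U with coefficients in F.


Ȟ^0 ≅ Z/7, Ȟ^1 ≅ Z/7 and Ȟ^2 ≅ 0

cover nerve:
  U12={b} U13={d,e} U23={a}
C dims 3,3; δ0: rk_F7 2
Ȟ^0: (3−2)−0=1 ⇒ Z/7
Ȟ^1: (3−0)−2=1 ⇒ Z/7
Ȟ^2: (0−0)−0=0 ⇒ 0


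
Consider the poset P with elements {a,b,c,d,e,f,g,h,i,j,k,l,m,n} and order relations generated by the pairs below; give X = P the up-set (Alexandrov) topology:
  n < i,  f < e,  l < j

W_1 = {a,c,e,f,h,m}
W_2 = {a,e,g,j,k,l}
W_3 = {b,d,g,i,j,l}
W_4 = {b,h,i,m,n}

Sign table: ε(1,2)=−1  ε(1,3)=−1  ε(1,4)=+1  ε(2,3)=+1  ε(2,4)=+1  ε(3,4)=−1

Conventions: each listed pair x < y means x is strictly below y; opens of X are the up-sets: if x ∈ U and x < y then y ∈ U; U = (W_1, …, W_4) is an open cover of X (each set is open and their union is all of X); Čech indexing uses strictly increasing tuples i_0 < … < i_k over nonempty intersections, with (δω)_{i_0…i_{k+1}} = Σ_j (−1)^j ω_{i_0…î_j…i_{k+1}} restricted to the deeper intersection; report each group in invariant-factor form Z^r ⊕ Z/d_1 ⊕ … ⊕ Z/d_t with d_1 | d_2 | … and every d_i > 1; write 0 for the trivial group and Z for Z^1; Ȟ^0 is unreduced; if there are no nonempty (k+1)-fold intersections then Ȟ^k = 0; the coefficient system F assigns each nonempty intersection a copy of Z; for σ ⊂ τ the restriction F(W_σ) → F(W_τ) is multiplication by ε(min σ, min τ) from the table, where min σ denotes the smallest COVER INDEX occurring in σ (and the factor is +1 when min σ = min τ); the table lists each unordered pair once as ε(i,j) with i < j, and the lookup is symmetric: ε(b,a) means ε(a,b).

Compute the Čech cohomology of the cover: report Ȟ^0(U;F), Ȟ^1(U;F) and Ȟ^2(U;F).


nonempty overlaps:
  W12={a,e} W14={h,m} W23={g,j,l} W34={b,i}
C dims 4,4; δ0: rk 3, SNF 1^3
degree 0: 4−3−0 = 1 → Ȟ^0 ≅ Z
degree 1: 4−0−3 = 1 → Ȟ^1 ≅ Z
degree 2: 0−0−0 = 0 → Ȟ^2 ≅ 0

Ȟ^0(U;F) ≅ Z,  Ȟ^1(U;F) ≅ Z,  Ȟ^2(U;F) ≅ 0


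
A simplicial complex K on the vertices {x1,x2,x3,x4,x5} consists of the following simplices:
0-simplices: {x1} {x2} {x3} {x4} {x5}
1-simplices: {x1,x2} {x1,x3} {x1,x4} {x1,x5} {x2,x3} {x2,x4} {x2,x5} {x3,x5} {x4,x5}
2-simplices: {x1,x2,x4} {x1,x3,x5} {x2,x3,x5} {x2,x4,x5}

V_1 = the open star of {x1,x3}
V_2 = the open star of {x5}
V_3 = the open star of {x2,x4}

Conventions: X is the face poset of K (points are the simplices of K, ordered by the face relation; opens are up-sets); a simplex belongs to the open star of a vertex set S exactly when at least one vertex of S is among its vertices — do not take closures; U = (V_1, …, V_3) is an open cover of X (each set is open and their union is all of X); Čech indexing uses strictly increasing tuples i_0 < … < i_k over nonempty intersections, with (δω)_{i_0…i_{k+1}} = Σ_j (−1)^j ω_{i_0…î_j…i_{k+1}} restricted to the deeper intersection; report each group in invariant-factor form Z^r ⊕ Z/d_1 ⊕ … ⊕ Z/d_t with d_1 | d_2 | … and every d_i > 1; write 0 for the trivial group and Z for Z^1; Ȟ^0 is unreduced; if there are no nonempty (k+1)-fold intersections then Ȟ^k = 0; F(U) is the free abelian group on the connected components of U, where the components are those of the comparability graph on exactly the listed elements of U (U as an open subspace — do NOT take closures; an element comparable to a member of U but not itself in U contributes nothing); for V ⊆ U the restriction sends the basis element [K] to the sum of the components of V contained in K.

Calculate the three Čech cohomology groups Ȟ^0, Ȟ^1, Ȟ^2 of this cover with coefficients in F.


Ȟ^0 ≅ Z, Ȟ^1 ≅ Z and Ȟ^2 ≅ 0

nerve of the cover:
  V1={{x1},{x3},{x1,x2},{x1,x3},{x1,x4},{x1,x5},{x2,x3},{x3,x5},{x1,x2,x4},{x1,x3,x5},{x2,x3,x5}} V2={{x5},{x1,x5},{x2,x5},{x3,x5},{x4,x5},{x1,x3,x5},{x2,x3,x5},{x2,x4,x5}} V3={{x2},{x4},{x1,x2},{x1,x4},{x2,x3},{x2,x4},{x2,x5},{x4,x5},{x1,x2,x4},{x2,x3,x5},{x2,x4,x5}}
  V12={{x1,x5},{x3,x5},{x1,x3,x5},{x2,x3,x5}} V13={{x1,x2},{x1,x4},{x2,x3},{x1,x2,x4},{x2,x3,x5}} V23={{x2,x5},{x4,x5},{x2,x3,x5},{x2,x4,x5}}
  V123={{x2,x3,x5}}
components per intersection:
  V1: {{x1},{x3},{x1,x2},{x1,x3},{x1,x4},{x1,x5},{x2,x3},{x3,x5},{x1,x2,x4},{x1,x3,x5},{x2,x3,x5}}
  V2: {{x5},{x1,x5},{x2,x5},{x3,x5},{x4,x5},{x1,x3,x5},{x2,x3,x5},{x2,x4,x5}}
  V3: {{x2},{x4},{x1,x2},{x1,x4},{x2,x3},{x2,x4},{x2,x5},{x4,x5},{x1,x2,x4},{x2,x3,x5},{x2,x4,x5}}
  V12: {{x1,x5},{x3,x5},{x1,x3,x5},{x2,x3,x5}}
  V13: {{x1,x2},{x1,x4},{x1,x2,x4}} {{x2,x3},{x2,x3,x5}}
  V23: {{x2,x5},{x4,x5},{x2,x3,x5},{x2,x4,x5}}
  V123: {{x2,x3,x5}}
C dims 3,4,1; δ0: rk 2, SNF 1^2; δ1: rk 1, SNF 1^1
Ȟ^0 = (3 − 2) − 0 = 1, so Ȟ^0 ≅ Z
Ȟ^1 = (4 − 1) − 2 = 1, so Ȟ^1 ≅ Z
Ȟ^2 = (1 − 0) − 1 = 0, so Ȟ^2 ≅ 0


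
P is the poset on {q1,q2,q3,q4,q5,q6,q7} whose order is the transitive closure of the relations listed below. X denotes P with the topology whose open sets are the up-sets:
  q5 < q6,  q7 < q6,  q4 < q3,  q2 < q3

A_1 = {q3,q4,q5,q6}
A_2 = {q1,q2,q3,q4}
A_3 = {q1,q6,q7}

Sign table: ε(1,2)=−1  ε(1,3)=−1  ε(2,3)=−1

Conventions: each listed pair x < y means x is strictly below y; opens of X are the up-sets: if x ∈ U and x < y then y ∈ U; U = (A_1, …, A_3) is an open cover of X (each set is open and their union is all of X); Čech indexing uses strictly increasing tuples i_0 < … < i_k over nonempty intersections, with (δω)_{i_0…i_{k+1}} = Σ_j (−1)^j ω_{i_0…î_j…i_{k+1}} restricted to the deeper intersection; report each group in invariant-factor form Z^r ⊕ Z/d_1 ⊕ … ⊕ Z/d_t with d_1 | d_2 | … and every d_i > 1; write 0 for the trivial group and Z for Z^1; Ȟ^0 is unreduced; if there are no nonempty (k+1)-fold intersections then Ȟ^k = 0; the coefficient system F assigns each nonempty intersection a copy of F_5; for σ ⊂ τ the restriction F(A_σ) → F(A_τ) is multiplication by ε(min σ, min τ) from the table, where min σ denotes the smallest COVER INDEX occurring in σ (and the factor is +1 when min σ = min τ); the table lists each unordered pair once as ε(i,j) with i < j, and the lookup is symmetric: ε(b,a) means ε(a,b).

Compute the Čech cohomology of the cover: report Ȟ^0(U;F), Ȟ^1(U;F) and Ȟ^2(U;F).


Ȟ^0(U;F) ≅ 0, Ȟ^1(U;F) ≅ 0, Ȟ^2(U;F) ≅ 0

nonempty overlaps:
  A12={q3,q4} A13={q6} A23={q1}
C dims 3,3; δ0: rk_F5 3
degree 0: 3−3−0 = 0 → Ȟ^0 ≅ 0
degree 1: 3−0−3 = 0 → Ȟ^1 ≅ 0
degree 2: 0−0−0 = 0 → Ȟ^2 ≅ 0


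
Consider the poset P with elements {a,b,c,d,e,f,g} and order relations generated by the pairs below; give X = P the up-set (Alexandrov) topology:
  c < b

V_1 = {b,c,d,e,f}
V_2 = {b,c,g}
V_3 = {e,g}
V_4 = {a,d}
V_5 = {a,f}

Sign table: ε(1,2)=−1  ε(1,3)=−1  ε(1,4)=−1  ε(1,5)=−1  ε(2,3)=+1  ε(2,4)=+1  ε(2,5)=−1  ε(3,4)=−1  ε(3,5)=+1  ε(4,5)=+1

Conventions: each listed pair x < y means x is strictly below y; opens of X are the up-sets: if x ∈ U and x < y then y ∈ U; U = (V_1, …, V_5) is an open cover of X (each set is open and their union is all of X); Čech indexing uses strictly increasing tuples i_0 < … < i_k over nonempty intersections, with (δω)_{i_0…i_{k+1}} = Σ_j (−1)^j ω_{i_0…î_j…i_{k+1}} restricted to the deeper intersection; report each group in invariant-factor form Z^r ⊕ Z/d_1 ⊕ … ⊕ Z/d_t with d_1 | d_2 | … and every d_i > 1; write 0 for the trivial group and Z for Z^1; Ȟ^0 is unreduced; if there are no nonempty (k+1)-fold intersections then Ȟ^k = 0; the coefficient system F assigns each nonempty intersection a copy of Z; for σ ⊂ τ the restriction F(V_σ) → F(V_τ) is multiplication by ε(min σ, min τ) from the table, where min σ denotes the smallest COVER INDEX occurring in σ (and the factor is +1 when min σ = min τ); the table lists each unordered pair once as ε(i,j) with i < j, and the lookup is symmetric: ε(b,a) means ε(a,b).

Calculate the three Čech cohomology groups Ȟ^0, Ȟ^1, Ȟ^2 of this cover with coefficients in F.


Ȟ^0(U;F) ≅ Z, Ȟ^1(U;F) ≅ Z^2, Ȟ^2(U;F) ≅ 0

nerve simplices:
  V12={b,c} V13={e} V14={d} V15={f} V23={g} V45={a}
C dims 5,6; δ0: rk 4, SNF 1^4
degree 0: 5−4−0 = 1 → Ȟ^0 ≅ Z
degree 1: 6−0−4 = 2 → Ȟ^1 ≅ Z^2
degree 2: 0−0−0 = 0 → Ȟ^2 ≅ 0


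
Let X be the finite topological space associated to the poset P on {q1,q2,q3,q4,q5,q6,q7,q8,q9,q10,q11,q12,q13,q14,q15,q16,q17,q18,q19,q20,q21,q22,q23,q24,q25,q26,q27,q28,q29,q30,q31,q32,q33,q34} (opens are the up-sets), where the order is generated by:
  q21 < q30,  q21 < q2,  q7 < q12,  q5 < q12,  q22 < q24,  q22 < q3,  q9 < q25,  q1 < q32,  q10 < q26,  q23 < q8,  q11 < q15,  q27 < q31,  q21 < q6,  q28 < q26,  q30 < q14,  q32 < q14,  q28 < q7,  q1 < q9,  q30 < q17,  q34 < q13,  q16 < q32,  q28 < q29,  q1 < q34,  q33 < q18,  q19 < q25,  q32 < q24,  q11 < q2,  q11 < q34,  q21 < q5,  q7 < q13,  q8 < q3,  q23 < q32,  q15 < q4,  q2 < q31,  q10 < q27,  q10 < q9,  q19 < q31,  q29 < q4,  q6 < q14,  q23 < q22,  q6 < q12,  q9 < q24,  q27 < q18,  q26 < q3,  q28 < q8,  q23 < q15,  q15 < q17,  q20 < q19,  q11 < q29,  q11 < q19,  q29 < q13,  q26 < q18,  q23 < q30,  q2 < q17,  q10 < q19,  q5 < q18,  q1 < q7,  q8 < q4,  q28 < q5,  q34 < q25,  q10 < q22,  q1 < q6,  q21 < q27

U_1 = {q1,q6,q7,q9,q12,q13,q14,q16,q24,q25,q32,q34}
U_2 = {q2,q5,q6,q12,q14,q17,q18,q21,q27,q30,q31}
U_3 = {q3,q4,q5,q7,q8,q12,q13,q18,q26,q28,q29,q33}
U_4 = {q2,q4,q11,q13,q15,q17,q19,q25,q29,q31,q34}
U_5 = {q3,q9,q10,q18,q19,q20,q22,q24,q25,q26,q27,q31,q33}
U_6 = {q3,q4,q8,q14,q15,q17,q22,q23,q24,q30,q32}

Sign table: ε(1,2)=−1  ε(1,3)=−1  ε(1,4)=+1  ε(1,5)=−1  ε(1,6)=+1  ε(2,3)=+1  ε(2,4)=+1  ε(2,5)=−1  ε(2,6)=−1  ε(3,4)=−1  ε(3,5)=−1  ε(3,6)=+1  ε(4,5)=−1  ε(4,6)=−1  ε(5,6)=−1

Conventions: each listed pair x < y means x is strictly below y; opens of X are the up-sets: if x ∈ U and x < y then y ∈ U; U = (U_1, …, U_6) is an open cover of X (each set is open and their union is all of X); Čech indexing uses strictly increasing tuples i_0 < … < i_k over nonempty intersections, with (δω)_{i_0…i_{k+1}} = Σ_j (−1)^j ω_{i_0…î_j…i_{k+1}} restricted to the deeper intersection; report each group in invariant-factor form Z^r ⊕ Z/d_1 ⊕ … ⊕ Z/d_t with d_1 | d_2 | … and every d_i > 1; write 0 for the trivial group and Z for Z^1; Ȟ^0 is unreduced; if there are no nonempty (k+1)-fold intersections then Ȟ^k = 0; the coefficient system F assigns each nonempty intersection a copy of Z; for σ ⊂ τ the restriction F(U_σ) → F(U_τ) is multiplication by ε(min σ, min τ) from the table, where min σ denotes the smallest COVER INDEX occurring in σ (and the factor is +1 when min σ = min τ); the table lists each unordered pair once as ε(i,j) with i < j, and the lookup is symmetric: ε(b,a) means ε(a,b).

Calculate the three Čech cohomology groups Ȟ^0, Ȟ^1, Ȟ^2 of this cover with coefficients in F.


nonempty overlaps:
  U12={q6,q12,q14} U13={q7,q12,q13} U14={q13,q25,q34} U15={q9,q24,q25} U16={q14,q24,q32} U23={q5,q12,q18} U24={q2,q17,q31} U25={q18,q27,q31} U26={q14,q17,q30} U34={q4,q13,q29} U35={q3,q18,q26,q33} U36={q3,q4,q8} U45={q19,q25,q31} U46={q4,q15,q17} U56={q3,q22,q24}
  U123={q12} U126={q14} U134={q13} U145={q25} U156={q24} U235={q18} U245={q31} U246={q17} U346={q4} U356={q3}
C dims 6,15,10; δ0: rk 6, SNF 1^5·2; δ1: rk 9, SNF 1^9
degree 0: 6−6−0 = 0 → Ȟ^0 ≅ 0
degree 1: 15−9−6 = 0 plus torsion [2] → Ȟ^1 ≅ Z/2
degree 2: 10−0−9 = 1 → Ȟ^2 ≅ Z

Ȟ^0 ≅ 0,  Ȟ^1 ≅ Z/2,  Ȟ^2 ≅ Z


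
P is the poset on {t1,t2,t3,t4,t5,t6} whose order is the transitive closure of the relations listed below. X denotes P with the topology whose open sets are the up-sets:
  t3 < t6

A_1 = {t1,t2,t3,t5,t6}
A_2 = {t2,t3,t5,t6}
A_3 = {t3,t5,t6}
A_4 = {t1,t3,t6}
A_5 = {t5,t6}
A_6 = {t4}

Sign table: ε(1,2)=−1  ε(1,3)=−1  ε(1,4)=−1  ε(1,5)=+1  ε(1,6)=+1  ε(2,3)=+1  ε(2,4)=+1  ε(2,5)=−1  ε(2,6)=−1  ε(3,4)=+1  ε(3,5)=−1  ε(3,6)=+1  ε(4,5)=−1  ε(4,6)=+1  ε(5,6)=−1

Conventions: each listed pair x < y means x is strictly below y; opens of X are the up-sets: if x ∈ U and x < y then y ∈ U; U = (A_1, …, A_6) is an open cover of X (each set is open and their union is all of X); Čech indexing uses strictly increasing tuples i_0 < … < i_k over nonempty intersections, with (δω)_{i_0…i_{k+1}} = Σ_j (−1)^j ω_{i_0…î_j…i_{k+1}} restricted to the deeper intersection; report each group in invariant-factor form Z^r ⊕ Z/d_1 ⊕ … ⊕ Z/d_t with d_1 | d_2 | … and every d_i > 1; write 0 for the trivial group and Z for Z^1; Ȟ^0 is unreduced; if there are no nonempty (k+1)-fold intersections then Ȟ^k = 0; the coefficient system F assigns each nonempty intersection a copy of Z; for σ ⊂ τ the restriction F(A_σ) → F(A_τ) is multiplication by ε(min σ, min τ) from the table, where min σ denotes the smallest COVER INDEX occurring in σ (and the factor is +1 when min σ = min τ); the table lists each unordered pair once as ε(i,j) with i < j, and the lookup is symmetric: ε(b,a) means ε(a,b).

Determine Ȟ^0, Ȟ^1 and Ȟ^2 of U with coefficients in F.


nerve of the cover:
  A12={t2,t3,t5,t6} A13={t3,t5,t6} A14={t1,t3,t6} A15={t5,t6} A23={t3,t5,t6} A24={t3,t6} A25={t5,t6} A34={t3,t6} A35={t5,t6} A45={t6}
  A123={t3,t5,t6} A124={t3,t6} A125={t5,t6} A134={t3,t6} A135={t5,t6} A145={t6} A234={t3,t6} A235={t5,t6} A245={t6} A345={t6}
  A1234={t3,t6} A1235={t5,t6} A1245={t6} A1345={t6} A2345={t6}
  A12345={t6}
C dims 6,10,10,5; δ0: rk 4, SNF 1^4; δ1: rk 6, SNF 1^6; δ2: rk 4, SNF 1^4
Ȟ^0 = (6 − 4) − 0 = 2, so Ȟ^0 ≅ Z^2
Ȟ^1 = (10 − 6) − 4 = 0, so Ȟ^1 ≅ 0
Ȟ^2 = (10 − 4) − 6 = 0, so Ȟ^2 ≅ 0

Ȟ^0 ≅ Z^2; Ȟ^1 ≅ 0; Ȟ^2 ≅ 0


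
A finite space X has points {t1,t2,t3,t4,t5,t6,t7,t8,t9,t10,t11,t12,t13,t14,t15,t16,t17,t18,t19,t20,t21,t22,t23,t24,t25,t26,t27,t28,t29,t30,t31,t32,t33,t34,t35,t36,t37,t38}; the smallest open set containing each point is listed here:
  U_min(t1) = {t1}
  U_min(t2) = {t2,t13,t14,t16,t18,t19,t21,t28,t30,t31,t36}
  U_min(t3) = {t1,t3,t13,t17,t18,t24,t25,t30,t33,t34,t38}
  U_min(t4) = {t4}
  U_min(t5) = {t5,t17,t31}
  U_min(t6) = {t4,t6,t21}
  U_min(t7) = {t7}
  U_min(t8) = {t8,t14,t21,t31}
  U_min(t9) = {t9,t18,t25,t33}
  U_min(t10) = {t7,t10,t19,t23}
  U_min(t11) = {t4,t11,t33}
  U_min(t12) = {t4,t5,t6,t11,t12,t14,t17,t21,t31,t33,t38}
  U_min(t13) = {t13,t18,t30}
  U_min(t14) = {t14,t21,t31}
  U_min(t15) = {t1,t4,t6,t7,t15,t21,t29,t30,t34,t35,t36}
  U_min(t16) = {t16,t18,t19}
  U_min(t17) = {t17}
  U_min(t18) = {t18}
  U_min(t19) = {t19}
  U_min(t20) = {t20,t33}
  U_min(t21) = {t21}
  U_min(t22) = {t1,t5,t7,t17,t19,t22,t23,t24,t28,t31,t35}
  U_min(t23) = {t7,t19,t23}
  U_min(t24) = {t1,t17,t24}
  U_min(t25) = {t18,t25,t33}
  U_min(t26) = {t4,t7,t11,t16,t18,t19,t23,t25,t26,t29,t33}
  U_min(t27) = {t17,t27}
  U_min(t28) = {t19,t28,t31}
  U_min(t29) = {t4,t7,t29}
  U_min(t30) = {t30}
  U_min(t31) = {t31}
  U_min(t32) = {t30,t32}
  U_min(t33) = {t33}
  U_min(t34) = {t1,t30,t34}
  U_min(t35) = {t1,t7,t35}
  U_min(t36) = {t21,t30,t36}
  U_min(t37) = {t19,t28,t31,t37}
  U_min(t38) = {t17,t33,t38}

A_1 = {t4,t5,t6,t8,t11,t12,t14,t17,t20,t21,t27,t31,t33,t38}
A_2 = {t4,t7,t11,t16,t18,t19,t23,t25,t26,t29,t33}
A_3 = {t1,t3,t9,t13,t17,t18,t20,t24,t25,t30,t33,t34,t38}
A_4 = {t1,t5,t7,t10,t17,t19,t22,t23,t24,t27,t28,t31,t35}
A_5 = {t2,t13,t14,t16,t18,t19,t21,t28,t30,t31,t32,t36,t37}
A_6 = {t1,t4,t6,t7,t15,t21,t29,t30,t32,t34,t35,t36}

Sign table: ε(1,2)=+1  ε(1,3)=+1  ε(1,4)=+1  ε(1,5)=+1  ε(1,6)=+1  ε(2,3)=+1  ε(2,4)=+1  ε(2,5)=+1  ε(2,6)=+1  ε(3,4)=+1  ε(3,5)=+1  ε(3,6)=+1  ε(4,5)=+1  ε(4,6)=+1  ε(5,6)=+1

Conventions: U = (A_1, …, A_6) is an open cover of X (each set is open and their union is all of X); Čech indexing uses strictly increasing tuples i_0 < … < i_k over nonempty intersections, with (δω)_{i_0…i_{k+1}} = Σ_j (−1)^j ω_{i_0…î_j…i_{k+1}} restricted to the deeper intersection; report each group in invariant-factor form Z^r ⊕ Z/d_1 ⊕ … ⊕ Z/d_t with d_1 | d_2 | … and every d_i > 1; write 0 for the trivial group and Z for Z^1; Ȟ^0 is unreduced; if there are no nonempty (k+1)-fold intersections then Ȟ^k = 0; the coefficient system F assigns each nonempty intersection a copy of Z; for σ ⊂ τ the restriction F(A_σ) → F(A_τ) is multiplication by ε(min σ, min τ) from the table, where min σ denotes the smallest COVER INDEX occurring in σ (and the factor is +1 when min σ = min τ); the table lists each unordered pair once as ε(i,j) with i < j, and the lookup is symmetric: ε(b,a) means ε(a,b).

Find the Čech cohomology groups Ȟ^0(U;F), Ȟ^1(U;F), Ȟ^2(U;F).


nonempty intersections:
  A12={t4,t11,t33} A13={t17,t20,t33,t38} A14={t5,t17,t27,t31} A15={t14,t21,t31} A16={t4,t6,t21} A23={t18,t25,t33} A24={t7,t19,t23} A25={t16,t18,t19} A26={t4,t7,t29} A34={t1,t17,t24} A35={t13,t18,t30} A36={t1,t30,t34} A45={t19,t28,t31} A46={t1,t7,t35} A56={t21,t30,t32,t36}
  A123={t33} A126={t4} A134={t17} A145={t31} A156={t21} A235={t18} A245={t19} A246={t7} A346={t1} A356={t30}
C dims 6,15,10; δ0: rk 5, SNF 1^5; δ1: rk 10, SNF 1^9·2
Ȟ^0: (6−5)−0=1 ⇒ Z
Ȟ^1: (15−10)−5=0 ⇒ 0
Ȟ^2: (10−0)−10=0 plus torsion [2] ⇒ Z/2

Ȟ^0 = Z, Ȟ^1 = 0, Ȟ^2 = Z/2


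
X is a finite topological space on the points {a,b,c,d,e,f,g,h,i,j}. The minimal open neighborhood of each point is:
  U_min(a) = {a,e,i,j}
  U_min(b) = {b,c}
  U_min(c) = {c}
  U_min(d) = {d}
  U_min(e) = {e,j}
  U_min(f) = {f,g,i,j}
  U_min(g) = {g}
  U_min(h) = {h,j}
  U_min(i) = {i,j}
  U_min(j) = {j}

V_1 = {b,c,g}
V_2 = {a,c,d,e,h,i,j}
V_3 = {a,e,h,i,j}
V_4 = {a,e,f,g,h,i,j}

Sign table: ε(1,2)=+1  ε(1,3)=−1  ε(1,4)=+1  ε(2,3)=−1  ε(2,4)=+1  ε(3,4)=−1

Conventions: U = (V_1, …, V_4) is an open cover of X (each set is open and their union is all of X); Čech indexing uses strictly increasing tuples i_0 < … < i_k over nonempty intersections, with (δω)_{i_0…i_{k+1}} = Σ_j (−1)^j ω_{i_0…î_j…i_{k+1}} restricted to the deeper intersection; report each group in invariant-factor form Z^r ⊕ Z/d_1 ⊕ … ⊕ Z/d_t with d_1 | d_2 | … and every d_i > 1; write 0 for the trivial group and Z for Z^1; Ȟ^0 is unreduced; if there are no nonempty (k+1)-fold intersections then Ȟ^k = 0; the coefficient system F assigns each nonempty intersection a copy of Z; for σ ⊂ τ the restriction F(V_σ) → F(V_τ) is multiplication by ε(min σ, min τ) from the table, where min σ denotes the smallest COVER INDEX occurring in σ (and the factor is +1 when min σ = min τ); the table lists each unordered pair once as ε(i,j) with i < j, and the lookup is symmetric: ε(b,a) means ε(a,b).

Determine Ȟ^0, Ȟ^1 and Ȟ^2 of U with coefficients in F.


Ȟ^0 = Z,  Ȟ^1 = Z,  Ȟ^2 = 0

nonempty intersections:
  V12={c} V14={g} V23={a,e,h,i,j} V24={a,e,h,i,j} V34={a,e,h,i,j}
  V234={a,e,h,i,j}
C dims 4,5,1; δ0: rk 3, SNF 1^3; δ1: rk 1, SNF 1^1
Ȟ^0: (4−3)−0=1 ⇒ Z
Ȟ^1: (5−1)−3=1 ⇒ Z
Ȟ^2: (1−0)−1=0 ⇒ 0


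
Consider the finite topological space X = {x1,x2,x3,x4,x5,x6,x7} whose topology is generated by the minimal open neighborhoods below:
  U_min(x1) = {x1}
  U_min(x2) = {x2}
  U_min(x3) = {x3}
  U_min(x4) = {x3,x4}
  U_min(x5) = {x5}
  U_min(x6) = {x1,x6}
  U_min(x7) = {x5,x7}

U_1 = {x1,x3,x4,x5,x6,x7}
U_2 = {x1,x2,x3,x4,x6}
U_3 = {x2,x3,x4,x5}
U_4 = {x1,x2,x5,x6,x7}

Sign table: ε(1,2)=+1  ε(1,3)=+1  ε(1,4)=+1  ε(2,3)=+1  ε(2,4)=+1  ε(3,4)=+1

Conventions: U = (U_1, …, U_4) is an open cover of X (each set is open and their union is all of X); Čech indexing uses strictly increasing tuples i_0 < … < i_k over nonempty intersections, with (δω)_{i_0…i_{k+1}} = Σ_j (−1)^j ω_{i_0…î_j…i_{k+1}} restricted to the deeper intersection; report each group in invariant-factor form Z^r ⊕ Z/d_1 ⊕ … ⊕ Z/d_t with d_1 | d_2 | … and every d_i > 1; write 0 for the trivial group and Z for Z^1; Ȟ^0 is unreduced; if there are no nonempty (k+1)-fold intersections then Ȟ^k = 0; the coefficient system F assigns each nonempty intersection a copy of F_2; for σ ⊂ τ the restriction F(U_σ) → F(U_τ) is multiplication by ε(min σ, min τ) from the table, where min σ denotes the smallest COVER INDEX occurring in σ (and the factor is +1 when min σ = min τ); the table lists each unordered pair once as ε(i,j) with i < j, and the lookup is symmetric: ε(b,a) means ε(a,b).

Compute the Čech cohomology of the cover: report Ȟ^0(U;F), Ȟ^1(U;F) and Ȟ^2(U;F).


cover nerve:
  U12={x1,x3,x4,x6} U13={x3,x4,x5} U14={x1,x5,x6,x7} U23={x2,x3,x4} U24={x1,x2,x6} U34={x2,x5}
  U123={x3,x4} U124={x1,x6} U134={x5} U234={x2}
C dims 4,6,4; δ0: rk_F2 3; δ1: rk_F2 3
Ȟ^0: (4−3)−0=1 ⇒ Z/2
Ȟ^1: (6−3)−3=0 ⇒ 0
Ȟ^2: (4−0)−3=1 ⇒ Z/2

Ȟ^0(U;F) ≅ Z/2,  Ȟ^1(U;F) ≅ 0,  Ȟ^2(U;F) ≅ Z/2


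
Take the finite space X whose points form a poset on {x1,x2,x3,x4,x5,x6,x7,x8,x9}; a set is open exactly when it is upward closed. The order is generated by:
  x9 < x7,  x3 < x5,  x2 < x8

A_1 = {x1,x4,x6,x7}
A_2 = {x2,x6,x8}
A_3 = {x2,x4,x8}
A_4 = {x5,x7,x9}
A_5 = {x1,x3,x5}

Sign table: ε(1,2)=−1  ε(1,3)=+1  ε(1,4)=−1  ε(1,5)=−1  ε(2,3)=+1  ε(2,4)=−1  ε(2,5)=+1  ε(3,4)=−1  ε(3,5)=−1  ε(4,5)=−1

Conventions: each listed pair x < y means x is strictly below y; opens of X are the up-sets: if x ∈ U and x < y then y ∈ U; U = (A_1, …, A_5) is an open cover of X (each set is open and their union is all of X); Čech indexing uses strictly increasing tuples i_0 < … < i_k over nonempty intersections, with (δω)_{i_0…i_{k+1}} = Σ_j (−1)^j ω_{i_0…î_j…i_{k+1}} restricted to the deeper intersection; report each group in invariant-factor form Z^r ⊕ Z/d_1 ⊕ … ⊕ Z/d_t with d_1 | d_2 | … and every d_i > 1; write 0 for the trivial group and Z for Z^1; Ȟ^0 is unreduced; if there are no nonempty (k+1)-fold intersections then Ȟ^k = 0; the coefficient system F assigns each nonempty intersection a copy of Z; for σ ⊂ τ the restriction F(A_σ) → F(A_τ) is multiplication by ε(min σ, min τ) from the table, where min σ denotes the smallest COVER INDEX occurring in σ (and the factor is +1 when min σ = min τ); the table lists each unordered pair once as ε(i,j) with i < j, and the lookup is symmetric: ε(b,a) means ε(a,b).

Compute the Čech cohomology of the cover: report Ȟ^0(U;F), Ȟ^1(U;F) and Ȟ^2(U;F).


Ȟ^0 = 0,  Ȟ^1 = Z ⊕ Z/2,  Ȟ^2 = 0

nonempty overlaps:
  A12={x6} A13={x4} A14={x7} A15={x1} A23={x2,x8} A45={x5}
C dims 5,6; δ0: rk 5, SNF 1^4·2
degree 0: 5−5−0 = 0 → Ȟ^0 ≅ 0
degree 1: 6−0−5 = 1 plus torsion [2] → Ȟ^1 ≅ Z ⊕ Z/2
degree 2: 0−0−0 = 0 → Ȟ^2 ≅ 0


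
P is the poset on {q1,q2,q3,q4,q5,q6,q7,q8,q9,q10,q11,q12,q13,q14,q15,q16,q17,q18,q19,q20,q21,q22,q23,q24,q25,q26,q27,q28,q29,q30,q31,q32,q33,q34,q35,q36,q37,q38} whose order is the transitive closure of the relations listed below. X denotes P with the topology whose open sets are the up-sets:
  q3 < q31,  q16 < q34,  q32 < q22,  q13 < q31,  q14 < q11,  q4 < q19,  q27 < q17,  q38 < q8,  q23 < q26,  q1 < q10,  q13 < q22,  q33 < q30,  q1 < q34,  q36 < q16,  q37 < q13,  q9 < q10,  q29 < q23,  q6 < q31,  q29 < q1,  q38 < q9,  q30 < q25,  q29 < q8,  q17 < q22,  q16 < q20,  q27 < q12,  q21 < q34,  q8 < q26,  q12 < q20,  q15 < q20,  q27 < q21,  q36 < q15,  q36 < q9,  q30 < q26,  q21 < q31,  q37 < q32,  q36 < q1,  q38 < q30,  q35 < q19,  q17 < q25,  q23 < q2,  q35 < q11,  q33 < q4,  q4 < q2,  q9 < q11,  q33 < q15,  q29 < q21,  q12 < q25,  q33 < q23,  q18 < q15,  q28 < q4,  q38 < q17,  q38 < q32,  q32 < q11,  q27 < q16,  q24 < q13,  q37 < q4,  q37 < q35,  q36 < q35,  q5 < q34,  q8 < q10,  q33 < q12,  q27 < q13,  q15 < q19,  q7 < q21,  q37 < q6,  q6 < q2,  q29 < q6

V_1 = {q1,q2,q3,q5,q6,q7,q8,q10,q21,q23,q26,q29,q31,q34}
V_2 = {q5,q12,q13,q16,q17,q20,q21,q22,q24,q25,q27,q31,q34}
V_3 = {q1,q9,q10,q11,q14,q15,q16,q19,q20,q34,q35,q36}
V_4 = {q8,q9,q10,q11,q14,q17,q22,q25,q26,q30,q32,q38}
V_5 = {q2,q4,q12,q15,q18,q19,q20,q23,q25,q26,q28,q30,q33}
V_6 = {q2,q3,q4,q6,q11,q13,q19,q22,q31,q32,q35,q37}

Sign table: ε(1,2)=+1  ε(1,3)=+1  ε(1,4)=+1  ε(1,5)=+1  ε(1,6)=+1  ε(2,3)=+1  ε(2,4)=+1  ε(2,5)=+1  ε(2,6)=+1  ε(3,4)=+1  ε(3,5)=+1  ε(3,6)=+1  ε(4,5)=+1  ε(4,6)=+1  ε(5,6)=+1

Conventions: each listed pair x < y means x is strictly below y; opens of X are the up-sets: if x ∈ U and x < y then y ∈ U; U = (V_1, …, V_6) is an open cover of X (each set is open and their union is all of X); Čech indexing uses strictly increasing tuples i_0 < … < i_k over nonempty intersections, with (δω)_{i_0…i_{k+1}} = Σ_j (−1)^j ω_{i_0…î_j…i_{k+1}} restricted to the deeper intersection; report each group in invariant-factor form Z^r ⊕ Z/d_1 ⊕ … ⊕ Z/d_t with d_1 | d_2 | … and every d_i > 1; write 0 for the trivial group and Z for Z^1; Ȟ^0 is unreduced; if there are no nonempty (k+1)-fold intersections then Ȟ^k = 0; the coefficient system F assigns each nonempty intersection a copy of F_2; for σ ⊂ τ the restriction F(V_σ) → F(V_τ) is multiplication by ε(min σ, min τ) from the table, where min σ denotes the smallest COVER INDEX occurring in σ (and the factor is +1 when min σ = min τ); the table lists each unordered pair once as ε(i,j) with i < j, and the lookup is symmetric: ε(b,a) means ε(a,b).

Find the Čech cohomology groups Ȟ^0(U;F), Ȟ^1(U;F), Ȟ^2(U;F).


nonempty overlaps:
  V12={q5,q21,q31,q34} V13={q1,q10,q34} V14={q8,q10,q26} V15={q2,q23,q26} V16={q2,q3,q6,q31} V23={q16,q20,q34} V24={q17,q22,q25} V25={q12,q20,q25} V26={q13,q22,q31} V34={q9,q10,q11,q14} V35={q15,q19,q20} V36={q11,q19,q35} V45={q25,q26,q30} V46={q11,q22,q32} V56={q2,q4,q19}
  V123={q34} V126={q31} V134={q10} V145={q26} V156={q2} V235={q20} V245={q25} V246={q22} V346={q11} V356={q19}
C dims 6,15,10; δ0: rk_F2 5; δ1: rk_F2 9
degree 0: 6−5−0 = 1 → Ȟ^0 ≅ Z/2
degree 1: 15−9−5 = 1 → Ȟ^1 ≅ Z/2
degree 2: 10−0−9 = 1 → Ȟ^2 ≅ Z/2

Ȟ^0 = Z/2,  Ȟ^1 = Z/2,  Ȟ^2 = Z/2


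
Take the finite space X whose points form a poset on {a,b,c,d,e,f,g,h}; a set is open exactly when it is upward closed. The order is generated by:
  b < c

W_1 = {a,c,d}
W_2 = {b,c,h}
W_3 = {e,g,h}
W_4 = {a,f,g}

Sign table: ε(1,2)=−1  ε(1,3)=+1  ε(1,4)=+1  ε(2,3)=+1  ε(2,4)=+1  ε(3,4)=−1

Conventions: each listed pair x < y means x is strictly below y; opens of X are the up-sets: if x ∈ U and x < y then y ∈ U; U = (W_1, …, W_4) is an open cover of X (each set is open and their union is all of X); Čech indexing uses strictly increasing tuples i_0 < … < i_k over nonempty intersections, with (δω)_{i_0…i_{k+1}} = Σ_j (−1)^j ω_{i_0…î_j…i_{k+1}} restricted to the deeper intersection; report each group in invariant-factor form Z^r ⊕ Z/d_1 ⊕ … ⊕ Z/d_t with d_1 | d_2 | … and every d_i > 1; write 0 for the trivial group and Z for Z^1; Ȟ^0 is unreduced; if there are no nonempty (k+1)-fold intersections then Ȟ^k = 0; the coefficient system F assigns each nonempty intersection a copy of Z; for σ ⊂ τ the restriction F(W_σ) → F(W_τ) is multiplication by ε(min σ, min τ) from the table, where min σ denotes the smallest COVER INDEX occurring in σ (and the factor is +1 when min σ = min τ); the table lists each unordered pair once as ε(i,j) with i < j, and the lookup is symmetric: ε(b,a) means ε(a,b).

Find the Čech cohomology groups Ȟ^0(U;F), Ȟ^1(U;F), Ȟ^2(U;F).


Ȟ^0 = Z,  Ȟ^1 = Z,  Ȟ^2 = 0

intersection data:
  W12={c} W14={a} W23={h} W34={g}
C dims 4,4; δ0: rk 3, SNF 1^3
Ȟ^0 = (4 − 3) − 0 = 1, so Ȟ^0 ≅ Z
Ȟ^1 = (4 − 0) − 3 = 1, so Ȟ^1 ≅ Z
Ȟ^2 = (0 − 0) − 0 = 0, so Ȟ^2 ≅ 0


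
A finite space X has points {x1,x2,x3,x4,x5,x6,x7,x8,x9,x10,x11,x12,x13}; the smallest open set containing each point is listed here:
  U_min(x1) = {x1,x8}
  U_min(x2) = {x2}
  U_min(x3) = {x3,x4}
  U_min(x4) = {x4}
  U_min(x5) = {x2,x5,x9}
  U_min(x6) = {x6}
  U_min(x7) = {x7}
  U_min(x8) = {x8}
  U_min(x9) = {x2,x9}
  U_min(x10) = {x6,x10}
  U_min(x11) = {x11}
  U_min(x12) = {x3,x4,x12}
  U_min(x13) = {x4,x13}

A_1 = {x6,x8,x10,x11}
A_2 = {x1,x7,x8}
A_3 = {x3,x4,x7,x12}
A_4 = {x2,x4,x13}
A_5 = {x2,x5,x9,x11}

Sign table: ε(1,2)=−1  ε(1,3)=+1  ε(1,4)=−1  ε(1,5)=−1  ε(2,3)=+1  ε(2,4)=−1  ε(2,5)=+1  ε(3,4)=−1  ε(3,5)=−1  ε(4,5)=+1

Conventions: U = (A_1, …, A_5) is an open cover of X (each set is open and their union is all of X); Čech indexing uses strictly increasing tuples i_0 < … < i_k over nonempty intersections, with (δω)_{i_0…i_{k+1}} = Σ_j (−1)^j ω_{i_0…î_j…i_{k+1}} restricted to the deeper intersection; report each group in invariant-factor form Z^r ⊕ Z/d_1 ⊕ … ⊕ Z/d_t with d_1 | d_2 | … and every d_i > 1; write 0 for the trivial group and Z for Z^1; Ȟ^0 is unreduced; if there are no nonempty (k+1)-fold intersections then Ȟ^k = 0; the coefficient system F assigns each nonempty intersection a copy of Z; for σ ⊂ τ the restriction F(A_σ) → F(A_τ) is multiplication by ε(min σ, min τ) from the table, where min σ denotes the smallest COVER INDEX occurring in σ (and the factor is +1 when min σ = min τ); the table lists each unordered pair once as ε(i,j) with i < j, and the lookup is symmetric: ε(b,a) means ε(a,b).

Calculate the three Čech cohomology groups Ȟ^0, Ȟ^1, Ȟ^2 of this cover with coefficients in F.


nerve simplices:
  A12={x8} A15={x11} A23={x7} A34={x4} A45={x2}
C dims 5,5; δ0: rk 5, SNF 1^4·2
degree 0: 5−5−0 = 0 → Ȟ^0 ≅ 0
degree 1: 5−0−5 = 0 plus torsion [2] → Ȟ^1 ≅ Z/2
degree 2: 0−0−0 = 0 → Ȟ^2 ≅ 0

Ȟ^0(U;F) ≅ 0, Ȟ^1(U;F) ≅ Z/2 and Ȟ^2(U;F) ≅ 0


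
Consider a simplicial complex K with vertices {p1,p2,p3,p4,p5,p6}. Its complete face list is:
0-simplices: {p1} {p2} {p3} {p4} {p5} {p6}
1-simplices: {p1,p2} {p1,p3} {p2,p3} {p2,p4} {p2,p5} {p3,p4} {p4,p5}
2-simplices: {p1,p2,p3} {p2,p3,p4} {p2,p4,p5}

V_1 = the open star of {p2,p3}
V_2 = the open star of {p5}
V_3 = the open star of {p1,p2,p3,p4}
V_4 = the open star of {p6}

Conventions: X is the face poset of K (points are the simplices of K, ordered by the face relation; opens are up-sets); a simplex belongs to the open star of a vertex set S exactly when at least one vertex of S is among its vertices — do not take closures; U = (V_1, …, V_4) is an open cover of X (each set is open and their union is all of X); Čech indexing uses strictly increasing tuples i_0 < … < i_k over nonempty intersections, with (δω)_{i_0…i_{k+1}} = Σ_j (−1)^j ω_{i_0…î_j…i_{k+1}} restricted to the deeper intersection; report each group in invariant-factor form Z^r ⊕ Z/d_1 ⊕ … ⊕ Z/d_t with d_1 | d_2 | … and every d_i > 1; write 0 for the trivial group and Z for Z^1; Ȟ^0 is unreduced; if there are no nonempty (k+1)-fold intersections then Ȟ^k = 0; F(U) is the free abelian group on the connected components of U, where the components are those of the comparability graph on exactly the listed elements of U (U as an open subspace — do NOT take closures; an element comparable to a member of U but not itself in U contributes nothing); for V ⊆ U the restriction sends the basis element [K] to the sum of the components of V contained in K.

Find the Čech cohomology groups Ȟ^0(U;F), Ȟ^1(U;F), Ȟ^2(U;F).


nonempty intersections:
  V1={{p2},{p3},{p1,p2},{p1,p3},{p2,p3},{p2,p4},{p2,p5},{p3,p4},{p1,p2,p3},{p2,p3,p4},{p2,p4,p5}} V2={{p5},{p2,p5},{p4,p5},{p2,p4,p5}} V3={{p1},{p2},{p3},{p4},{p1,p2},{p1,p3},{p2,p3},{p2,p4},{p2,p5},{p3,p4},{p4,p5},{p1,p2,p3},{p2,p3,p4},{p2,p4,p5}} V4={{p6}}
  V12={{p2,p5},{p2,p4,p5}} V13={{p2},{p3},{p1,p2},{p1,p3},{p2,p3},{p2,p4},{p2,p5},{p3,p4},{p1,p2,p3},{p2,p3,p4},{p2,p4,p5}} V23={{p2,p5},{p4,p5},{p2,p4,p5}}
  V123={{p2,p5},{p2,p4,p5}}
components per intersection:
  V1: {{p2},{p3},{p1,p2},{p1,p3},{p2,p3},{p2,p4},{p2,p5},{p3,p4},{p1,p2,p3},{p2,p3,p4},{p2,p4,p5}}
  V2: {{p5},{p2,p5},{p4,p5},{p2,p4,p5}}
  V3: {{p1},{p2},{p3},{p4},{p1,p2},{p1,p3},{p2,p3},{p2,p4},{p2,p5},{p3,p4},{p4,p5},{p1,p2,p3},{p2,p3,p4},{p2,p4,p5}}
  V4: {{p6}}
  V12: {{p2,p5},{p2,p4,p5}}
  V13: {{p2},{p3},{p1,p2},{p1,p3},{p2,p3},{p2,p4},{p2,p5},{p3,p4},{p1,p2,p3},{p2,p3,p4},{p2,p4,p5}}
  V23: {{p2,p5},{p4,p5},{p2,p4,p5}}
  V123: {{p2,p5},{p2,p4,p5}}
C dims 4,3,1; δ0: rk 2, SNF 1^2; δ1: rk 1, SNF 1^1
Ȟ^0: (4−2)−0=2 ⇒ Z^2
Ȟ^1: (3−1)−2=0 ⇒ 0
Ȟ^2: (1−0)−1=0 ⇒ 0

Ȟ^0 ≅ Z^2, Ȟ^1 ≅ 0 and Ȟ^2 ≅ 0


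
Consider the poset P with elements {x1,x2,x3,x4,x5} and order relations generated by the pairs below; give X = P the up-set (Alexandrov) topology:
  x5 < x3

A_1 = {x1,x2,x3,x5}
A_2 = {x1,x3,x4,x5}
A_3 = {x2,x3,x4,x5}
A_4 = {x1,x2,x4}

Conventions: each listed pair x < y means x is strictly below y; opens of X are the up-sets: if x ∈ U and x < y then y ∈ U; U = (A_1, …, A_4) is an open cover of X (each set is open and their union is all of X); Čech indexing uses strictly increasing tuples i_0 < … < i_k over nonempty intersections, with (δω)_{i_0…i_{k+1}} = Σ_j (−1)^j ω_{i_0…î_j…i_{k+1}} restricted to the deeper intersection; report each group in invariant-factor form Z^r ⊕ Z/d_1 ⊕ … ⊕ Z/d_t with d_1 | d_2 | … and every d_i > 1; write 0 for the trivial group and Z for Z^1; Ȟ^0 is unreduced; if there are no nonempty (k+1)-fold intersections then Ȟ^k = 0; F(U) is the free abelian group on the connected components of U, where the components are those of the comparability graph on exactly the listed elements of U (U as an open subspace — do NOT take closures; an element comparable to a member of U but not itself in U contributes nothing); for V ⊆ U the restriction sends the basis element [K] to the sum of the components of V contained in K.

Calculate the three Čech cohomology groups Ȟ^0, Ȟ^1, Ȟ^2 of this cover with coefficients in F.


Ȟ^0(U;F) ≅ Z^4; Ȟ^1(U;F) ≅ 0; Ȟ^2(U;F) ≅ 0

nonempty overlaps:
  A12={x1,x3,x5} A13={x2,x3,x5} A14={x1,x2} A23={x3,x4,x5} A24={x1,x4} A34={x2,x4}
  A123={x3,x5} A124={x1} A134={x2} A234={x4}
components per intersection:
  A1: {x1} {x2} {x3,x5}
  A2: {x1} {x3,x5} {x4}
  A3: {x2} {x3,x5} {x4}
  A4: {x1} {x2} {x4}
  A12: {x1} {x3,x5}
  A13: {x2} {x3,x5}
  A14: {x1} {x2}
  A23: {x3,x5} {x4}
  A24: {x1} {x4}
  A34: {x2} {x4}
  A123: {x3,x5}
  A124: {x1}
  A134: {x2}
  A234: {x4}
C dims 12,12,4; δ0: rk 8, SNF 1^8; δ1: rk 4, SNF 1^4
degree 0: 12−8−0 = 4 → Ȟ^0 ≅ Z^4
degree 1: 12−4−8 = 0 → Ȟ^1 ≅ 0
degree 2: 4−0−4 = 0 → Ȟ^2 ≅ 0


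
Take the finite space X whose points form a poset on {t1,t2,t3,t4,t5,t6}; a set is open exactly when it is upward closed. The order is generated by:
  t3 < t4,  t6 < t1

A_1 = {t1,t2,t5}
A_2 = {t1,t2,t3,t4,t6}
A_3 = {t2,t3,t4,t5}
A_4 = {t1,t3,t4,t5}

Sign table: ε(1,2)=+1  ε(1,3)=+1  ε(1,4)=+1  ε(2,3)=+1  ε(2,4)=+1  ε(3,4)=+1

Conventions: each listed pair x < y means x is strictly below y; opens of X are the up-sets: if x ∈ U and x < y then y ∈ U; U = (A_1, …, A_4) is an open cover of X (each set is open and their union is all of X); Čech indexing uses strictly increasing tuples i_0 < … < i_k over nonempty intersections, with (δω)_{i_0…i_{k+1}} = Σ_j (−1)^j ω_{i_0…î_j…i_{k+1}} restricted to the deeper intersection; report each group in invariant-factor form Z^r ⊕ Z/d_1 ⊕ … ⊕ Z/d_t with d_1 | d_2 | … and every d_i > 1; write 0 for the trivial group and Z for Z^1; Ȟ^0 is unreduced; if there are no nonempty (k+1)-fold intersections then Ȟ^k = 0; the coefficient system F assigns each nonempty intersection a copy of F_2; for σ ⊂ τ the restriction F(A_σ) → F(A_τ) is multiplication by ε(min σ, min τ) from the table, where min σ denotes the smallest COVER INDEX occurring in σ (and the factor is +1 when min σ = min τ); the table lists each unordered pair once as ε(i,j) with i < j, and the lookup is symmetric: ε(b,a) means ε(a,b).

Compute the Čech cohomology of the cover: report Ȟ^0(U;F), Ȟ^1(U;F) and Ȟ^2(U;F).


Ȟ^0 = Z/2,  Ȟ^1 = 0,  Ȟ^2 = Z/2

nerve simplices:
  A12={t1,t2} A13={t2,t5} A14={t1,t5} A23={t2,t3,t4} A24={t1,t3,t4} A34={t3,t4,t5}
  A123={t2} A124={t1} A134={t5} A234={t3,t4}
C dims 4,6,4; δ0: rk_F2 3; δ1: rk_F2 3
degree 0: 4−3−0 = 1 → Ȟ^0 ≅ Z/2
degree 1: 6−3−3 = 0 → Ȟ^1 ≅ 0
degree 2: 4−0−3 = 1 → Ȟ^2 ≅ Z/2


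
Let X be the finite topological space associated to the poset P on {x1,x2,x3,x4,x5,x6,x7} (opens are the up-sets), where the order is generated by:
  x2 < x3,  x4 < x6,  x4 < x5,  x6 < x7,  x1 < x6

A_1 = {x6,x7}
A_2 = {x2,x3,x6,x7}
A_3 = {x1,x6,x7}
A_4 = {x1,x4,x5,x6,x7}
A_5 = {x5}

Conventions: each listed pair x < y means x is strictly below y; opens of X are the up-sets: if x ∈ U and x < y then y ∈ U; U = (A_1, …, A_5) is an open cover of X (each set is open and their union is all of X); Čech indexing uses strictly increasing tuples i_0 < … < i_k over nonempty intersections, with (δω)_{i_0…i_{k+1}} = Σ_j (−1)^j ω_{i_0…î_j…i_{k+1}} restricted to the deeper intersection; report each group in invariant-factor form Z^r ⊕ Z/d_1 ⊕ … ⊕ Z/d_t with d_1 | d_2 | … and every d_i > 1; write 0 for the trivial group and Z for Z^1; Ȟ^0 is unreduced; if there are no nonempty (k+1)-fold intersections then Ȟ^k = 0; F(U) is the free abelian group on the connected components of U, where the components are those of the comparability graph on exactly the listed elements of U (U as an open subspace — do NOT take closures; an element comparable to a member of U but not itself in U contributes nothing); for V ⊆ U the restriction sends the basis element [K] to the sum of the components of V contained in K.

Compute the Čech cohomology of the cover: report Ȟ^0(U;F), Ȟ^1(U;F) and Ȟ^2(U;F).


Ȟ^0(U;F) ≅ Z^2, Ȟ^1(U;F) ≅ 0 and Ȟ^2(U;F) ≅ 0

nerve of the cover:
  A12={x6,x7} A13={x6,x7} A14={x6,x7} A23={x6,x7} A24={x6,x7} A34={x1,x6,x7} A45={x5}
  A123={x6,x7} A124={x6,x7} A134={x6,x7} A234={x6,x7}
  A1234={x6,x7}
components per intersection:
  A1: {x6,x7}
  A2: {x2,x3} {x6,x7}
  A3: {x1,x6,x7}
  A4: {x1,x4,x5,x6,x7}
  A5: {x5}
  A12: {x6,x7}
  A13: {x6,x7}
  A14: {x6,x7}
  A23: {x6,x7}
  A24: {x6,x7}
  A34: {x1,x6,x7}
  A45: {x5}
  A123: {x6,x7}
  A124: {x6,x7}
  A134: {x6,x7}
  A234: {x6,x7}
  A1234: {x6,x7}
C dims 6,7,4,1; δ0: rk 4, SNF 1^4; δ1: rk 3, SNF 1^3; δ2: rk 1, SNF 1^1
Ȟ^0 = (6 − 4) − 0 = 2, so Ȟ^0 ≅ Z^2
Ȟ^1 = (7 − 3) − 4 = 0, so Ȟ^1 ≅ 0
Ȟ^2 = (4 − 1) − 3 = 0, so Ȟ^2 ≅ 0


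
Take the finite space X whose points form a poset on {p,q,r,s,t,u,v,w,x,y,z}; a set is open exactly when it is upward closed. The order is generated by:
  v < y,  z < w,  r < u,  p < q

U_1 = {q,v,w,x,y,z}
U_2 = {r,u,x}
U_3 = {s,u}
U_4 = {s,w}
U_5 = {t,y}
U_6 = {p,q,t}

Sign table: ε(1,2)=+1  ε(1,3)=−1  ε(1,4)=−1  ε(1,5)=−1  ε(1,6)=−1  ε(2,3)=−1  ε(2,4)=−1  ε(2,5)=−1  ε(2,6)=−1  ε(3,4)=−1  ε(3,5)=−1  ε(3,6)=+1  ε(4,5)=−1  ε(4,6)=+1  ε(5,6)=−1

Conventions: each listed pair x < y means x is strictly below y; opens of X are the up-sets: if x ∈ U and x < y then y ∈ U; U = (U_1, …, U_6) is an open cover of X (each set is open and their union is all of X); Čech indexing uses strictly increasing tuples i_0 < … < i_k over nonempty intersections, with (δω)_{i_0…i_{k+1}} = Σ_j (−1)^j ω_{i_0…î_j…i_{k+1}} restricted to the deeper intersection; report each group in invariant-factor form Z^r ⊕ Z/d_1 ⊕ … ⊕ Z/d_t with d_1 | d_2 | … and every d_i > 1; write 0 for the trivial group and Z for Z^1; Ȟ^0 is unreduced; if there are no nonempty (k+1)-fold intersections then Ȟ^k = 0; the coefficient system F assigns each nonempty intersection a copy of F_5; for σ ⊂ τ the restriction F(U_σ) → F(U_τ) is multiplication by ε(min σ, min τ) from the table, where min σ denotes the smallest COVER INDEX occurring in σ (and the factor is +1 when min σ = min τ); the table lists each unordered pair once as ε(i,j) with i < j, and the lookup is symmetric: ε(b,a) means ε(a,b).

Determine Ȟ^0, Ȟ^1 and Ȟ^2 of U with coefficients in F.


nonempty overlaps:
  U12={x} U14={w} U15={y} U16={q} U23={u} U34={s} U56={t}
C dims 6,7; δ0: rk_F5 6
degree 0: 6−6−0 = 0 → Ȟ^0 ≅ 0
degree 1: 7−0−6 = 1 → Ȟ^1 ≅ Z/5
degree 2: 0−0−0 = 0 → Ȟ^2 ≅ 0

Ȟ^0 = 0,  Ȟ^1 = Z/5,  Ȟ^2 = 0
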